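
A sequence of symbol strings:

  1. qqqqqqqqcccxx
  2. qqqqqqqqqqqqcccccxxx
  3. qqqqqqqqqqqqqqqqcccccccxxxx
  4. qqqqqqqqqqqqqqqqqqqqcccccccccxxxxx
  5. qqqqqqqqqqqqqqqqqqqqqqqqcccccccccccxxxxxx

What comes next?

Term n consists of 4n q's, followed by 2n-1 c's, followed by n x's, where the shown terms are n = 2, 3, 4, 5, 6.
At n = 7 the blocks have lengths 28, 13, 7.

qqqqqqqqqqqqqqqqqqqqqqqqqqqqcccccccccccccxxxxxxx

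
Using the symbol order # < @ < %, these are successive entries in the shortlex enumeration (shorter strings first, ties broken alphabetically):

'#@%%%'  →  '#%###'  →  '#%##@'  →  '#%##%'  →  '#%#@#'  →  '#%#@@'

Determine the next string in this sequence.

#%#@%

The successor of #%#@@ increments the rightmost position that isn't already % and resets every position after it to #.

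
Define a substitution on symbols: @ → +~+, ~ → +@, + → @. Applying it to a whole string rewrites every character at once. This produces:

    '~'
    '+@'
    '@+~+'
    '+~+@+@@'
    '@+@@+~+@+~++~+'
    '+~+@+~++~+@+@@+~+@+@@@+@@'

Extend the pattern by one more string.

Replace each of the 25 characters of +~+@+~++~+@+@@+~+@+@@@+@@ in place — @ +@ @ +~+ @ +@ @ @ +@ @ +~+ @ +~+ +~+ @ +@ @ +~+ @ +~+ +~+ +~+ @ +~+ +~+ — and concatenate.

@+@@+~+@+@@@+@@+~+@+~++~+@+@@+~+@+~++~++~+@+~++~+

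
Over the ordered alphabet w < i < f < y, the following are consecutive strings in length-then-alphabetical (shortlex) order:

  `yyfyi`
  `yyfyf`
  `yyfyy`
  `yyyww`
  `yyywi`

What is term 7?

Continuing the enumeration 2 steps past yyywi: yyywi → yyywf → (answer).

yyywy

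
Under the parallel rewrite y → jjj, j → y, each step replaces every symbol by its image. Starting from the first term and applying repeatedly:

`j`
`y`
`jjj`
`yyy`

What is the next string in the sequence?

jjjjjjjjj

Expanding yyy: y→jjj, y→jjj, y→jjj. Concatenated: jjj jjj jjj.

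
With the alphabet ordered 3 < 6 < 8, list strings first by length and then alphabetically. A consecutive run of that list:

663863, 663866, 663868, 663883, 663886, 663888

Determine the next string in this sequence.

Treat 663888 as a base-3 numeral over the given alphabet and add one, carrying through any trailing 8's.

666333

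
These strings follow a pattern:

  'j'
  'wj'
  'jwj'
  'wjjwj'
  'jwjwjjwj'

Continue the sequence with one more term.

From term 3 onward, concatenate the second-to-last term with the last: j·wj = jwj, wj·jwj = wjjwj, …
So term 6 is wjjwj·jwjwjjwj.

wjjwjjwjwjjwj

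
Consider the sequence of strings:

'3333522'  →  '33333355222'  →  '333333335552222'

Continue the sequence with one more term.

3333333333555522222

Reading off run lengths: 3 runs 4, 6, 8; 5 runs 1, 2, 3; 2 runs 2, 3, 4 — each is linear in n, where the shown terms are n = 2, 3, 4.
At n = 5 the blocks have lengths 10, 4, 5.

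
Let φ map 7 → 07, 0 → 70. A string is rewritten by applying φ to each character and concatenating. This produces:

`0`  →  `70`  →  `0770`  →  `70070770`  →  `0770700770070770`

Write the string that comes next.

Applying the rule to each of the 16 symbols of 0770700770070770 gives the pieces 70 07 07 70 07 70 70 07 07 70 70 07 70 07 07 70, which concatenate to the answer.

70070770077070070770700770070770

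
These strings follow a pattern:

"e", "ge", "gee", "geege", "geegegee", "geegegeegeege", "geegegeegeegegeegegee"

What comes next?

geegegeegeegegeegegeegeegegeegeege

This is a Fibonacci-style word recurrence s(k) = s(k−1)·s(k−2): e.g. ge·e = gee.
So term 8 is geegegeegeegegeegegee·geegegeegeege.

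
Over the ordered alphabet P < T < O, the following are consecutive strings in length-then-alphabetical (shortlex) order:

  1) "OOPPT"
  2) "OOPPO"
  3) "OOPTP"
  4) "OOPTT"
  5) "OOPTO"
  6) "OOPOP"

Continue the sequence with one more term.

OOPOT

The successor of OOPOP increments the rightmost position that isn't already O and resets every position after it to P.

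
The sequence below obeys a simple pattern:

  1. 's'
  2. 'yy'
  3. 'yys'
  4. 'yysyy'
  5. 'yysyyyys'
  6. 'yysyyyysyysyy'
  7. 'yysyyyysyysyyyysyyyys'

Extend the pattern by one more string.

This is a Fibonacci-style word recurrence s(k) = s(k−1)·s(k−2): e.g. yy·s = yys.
Continuing: yysyyyysyysyyyysyyyys · yysyyyysyysyy gives term 8.

yysyyyysyysyyyysyyyysyysyyyysyysyy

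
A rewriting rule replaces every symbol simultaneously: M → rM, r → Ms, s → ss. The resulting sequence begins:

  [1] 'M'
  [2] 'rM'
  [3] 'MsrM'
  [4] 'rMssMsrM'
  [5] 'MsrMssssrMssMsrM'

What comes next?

Replace each of the 16 characters of MsrMssssrMssMsrM in place — rM ss Ms rM ss ss ss ss Ms rM ss ss rM ss Ms rM — and concatenate.

rMssMsrMssssssssMsrMssssrMssMsrM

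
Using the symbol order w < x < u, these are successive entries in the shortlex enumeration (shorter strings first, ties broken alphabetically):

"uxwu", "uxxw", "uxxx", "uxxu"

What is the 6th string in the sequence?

uxux

Continuing the enumeration 2 steps past uxxu: uxxu → uxuw → (answer).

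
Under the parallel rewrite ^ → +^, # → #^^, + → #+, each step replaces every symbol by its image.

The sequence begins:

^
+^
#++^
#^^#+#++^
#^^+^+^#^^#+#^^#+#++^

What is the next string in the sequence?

#^^+^+^#++^#++^#^^+^+^#^^#+#^^+^+^#^^#+#^^#+#++^

Applying the rule to each of the 21 symbols of #^^+^+^#^^#+#^^#+#++^ gives the pieces #^^ +^ +^ #+ +^ #+ +^ #^^ +^ +^ #^^ #+ #^^ +^ +^ #^^ #+ #^^ #+ #+ +^, which concatenate to the answer.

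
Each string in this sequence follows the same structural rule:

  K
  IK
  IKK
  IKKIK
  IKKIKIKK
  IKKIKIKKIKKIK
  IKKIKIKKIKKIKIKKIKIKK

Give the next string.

IKKIKIKKIKKIKIKKIKIKKIKKIKIKKIKKIK

Each term (from the third on) is the previous term followed by the one before it: term 3 = IK·K = IKK.
So term 8 is IKKIKIKKIKKIKIKKIKIKK·IKKIKIKKIKKIK.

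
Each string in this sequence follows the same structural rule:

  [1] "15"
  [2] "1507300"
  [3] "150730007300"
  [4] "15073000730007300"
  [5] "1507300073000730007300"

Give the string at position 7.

15073000730007300073000730007300

Each term is the previous one with 07300 appended.
From 1507300073000730007300, 2 further steps: 1507300073000730007300 → 150730007300073000730007300 → (answer).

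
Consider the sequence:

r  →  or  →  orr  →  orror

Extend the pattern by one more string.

This is a Fibonacci-style word recurrence s(k) = s(k−1)·s(k−2): e.g. or·r = orr.
Continuing: orror · orr gives term 5.

orrororr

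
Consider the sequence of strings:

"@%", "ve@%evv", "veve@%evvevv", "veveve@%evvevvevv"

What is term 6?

s(k+1) = ve·s(k)·evv, so each term gains ve as a prefix and evv as a suffix.
From veveve@%evvevvevv, 2 further steps: veveve@%evvevvevv → veveveve@%evvevvevvevv → (answer).

veveveveve@%evvevvevvevvevv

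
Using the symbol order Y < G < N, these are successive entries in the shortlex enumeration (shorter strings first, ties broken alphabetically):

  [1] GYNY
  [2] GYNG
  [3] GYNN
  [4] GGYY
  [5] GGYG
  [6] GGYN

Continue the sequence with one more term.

Find the rightmost character of GGYN below N, bump it to the next letter, and reset everything to its right to Y.

GGGY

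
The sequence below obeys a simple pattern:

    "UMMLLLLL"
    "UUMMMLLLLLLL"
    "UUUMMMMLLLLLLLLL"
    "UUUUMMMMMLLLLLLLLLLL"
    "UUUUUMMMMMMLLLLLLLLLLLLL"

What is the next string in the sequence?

Each string has the form U^{n-1} M^{n} L^{2n+1}, where the shown terms are n = 2, 3, 4, 5, 6.
At n = 7 the blocks have lengths 6, 7, 15.

UUUUUUMMMMMMMLLLLLLLLLLLLLLL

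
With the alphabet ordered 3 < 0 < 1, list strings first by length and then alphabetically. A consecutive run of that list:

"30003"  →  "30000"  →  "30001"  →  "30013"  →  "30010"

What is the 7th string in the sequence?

30133

Continuing the enumeration 2 steps past 30010: 30010 → 30011 → (answer).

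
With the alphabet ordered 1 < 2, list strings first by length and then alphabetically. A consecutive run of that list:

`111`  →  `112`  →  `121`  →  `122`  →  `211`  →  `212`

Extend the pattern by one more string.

221

The successor of 212 increments the rightmost position that isn't already 2 and resets every position after it to 1.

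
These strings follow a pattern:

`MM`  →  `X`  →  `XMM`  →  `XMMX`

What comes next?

XMMXXMM

From term 3 onward, concatenate the last term with the second-to-last: X·MM = XMM, XMM·X = XMMX, …
The next term joins XMMX and XMM.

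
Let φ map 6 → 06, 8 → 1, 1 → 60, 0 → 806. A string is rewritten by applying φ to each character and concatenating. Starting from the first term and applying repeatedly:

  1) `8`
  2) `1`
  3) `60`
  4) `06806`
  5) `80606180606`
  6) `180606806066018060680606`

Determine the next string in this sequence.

φ(180606806066018060680606) expands symbol-by-symbol to 60 1 806 06 806 06 1 806 06 806 06 06 806 60 1 806 06 806 06 1 806 06 806 06; joining the 24 pieces gives the next term.

60180606806061806068060606806601806068060618060680606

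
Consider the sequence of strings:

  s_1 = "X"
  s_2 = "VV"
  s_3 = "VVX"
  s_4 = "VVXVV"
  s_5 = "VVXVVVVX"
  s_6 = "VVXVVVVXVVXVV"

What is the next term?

VVXVVVVXVVXVVVVXVVVVX

Each term (from the third on) is the previous term followed by the one before it: term 3 = VV·X = VVX.
Continuing: VVXVVVVXVVXVV · VVXVVVVX gives term 7.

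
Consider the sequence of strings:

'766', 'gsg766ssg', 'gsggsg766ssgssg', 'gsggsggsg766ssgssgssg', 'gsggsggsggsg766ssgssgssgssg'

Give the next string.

Each term wraps the previous one in gsg on the left and ssg on the right.
Applying this once more to gsggsggsggsg766ssgssgssgssg:

gsggsggsggsggsg766ssgssgssgssgssg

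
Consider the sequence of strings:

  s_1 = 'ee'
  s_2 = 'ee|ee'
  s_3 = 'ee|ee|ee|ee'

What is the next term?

Each string is two copies of the previous one joined by '|'.
Doubling ee|ee|ee|ee with '|' between the halves:

ee|ee|ee|ee|ee|ee|ee|ee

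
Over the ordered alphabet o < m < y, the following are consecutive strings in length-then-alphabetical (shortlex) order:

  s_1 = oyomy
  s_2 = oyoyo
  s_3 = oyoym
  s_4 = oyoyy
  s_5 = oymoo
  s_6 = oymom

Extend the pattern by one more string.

The successor of oymom increments the rightmost position that isn't already y and resets every position after it to o.

oymoy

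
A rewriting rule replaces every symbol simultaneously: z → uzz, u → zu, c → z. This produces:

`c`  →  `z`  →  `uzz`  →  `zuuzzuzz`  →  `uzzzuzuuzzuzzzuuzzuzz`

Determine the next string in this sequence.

φ(uzzzuzuuzzuzzzuuzzuzz) expands symbol-by-symbol to zu uzz uzz uzz zu uzz zu zu uzz uzz zu uzz uzz uzz zu zu uzz uzz zu uzz uzz; joining the 21 pieces gives the next term.

zuuzzuzzuzzzuuzzzuzuuzzuzzzuuzzuzzuzzzuzuuzzuzzzuuzzuzz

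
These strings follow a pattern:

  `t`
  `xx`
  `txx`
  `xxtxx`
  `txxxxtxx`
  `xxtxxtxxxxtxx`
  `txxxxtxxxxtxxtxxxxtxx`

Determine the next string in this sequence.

xxtxxtxxxxtxxtxxxxtxxxxtxxtxxxxtxx

Each term (from the third on) is the two preceding terms concatenated in order: term 3 = t·xx = txx.
So term 8 is xxtxxtxxxxtxx·txxxxtxxxxtxxtxxxxtxx.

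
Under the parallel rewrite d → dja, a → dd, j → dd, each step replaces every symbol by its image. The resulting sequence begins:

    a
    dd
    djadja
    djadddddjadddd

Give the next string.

Applying the rule to each of the 14 symbols of djadddddjadddd gives the pieces dja dd dd dja dja dja dja dja dd dd dja dja dja dja, which concatenate to the answer.

djadddddjadjadjadjadjadddddjadjadjadja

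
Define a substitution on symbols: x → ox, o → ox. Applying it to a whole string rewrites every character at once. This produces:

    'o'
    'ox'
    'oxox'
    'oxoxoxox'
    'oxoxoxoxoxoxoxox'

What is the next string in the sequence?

Replace each of the 16 characters of oxoxoxoxoxoxoxox in place — ox ox ox ox ox ox ox ox ox ox ox ox ox ox ox ox — and concatenate.

oxoxoxoxoxoxoxoxoxoxoxoxoxoxoxox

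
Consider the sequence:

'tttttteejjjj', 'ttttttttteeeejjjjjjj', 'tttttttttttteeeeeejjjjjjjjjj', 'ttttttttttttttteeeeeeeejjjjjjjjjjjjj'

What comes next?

tttttttttttttttttteeeeeeeeeejjjjjjjjjjjjjjjj

Reading off run lengths: t runs 6, 9, 12, 15; e runs 2, 4, 6, 8; j runs 4, 7, 10, 13 — each is linear in n (n = 1, 2, …).
Setting n = 5 gives 18, 10, 16 characters in each block.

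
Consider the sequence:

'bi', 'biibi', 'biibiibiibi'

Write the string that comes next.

biibiibiibiibiibiibiibi

Each string is two copies of the previous one joined by 'i'.
So the next term is two copies of biibiibiibi with 'i' between the halves.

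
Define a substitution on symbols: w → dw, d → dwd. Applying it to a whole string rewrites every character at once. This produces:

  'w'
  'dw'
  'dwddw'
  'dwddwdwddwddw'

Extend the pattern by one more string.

dwddwdwddwddwdwddwdwddwddwdwddwddw

Applying the rule to each of the 13 symbols of dwddwdwddwddw gives the pieces dwd dw dwd dwd dw dwd dw dwd dwd dw dwd dwd dw, which concatenate to the answer.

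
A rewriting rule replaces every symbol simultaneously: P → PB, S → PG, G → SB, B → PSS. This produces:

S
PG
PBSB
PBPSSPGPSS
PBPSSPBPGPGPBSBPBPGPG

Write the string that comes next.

PBPSSPBPGPGPBPSSPBSBPBSBPBPSSPGPSSPBPSSPBSBPBSB

φ(PBPSSPBPGPGPBSBPBPGPG) expands symbol-by-symbol to PB PSS PB PG PG PB PSS PB SB PB SB PB PSS PG PSS PB PSS PB SB PB SB; joining the 21 pieces gives the next term.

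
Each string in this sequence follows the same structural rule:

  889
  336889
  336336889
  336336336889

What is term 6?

336336336336336889

The strings grow by a fixed prefix 336 each time.
From 336336336889, 2 further steps: 336336336889 → 336336336336889 → (answer).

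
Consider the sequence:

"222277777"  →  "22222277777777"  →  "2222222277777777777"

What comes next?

222222222277777777777777

The n-th term is 2n 2's then 3n-1 7's, where the shown terms are n = 2, 3, 4.
At n = 5 the blocks have lengths 10, 14.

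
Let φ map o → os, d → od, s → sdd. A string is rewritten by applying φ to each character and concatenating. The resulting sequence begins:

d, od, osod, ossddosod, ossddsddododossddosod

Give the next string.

ossddsddododsddododosodosodossddsddododossddosod

Replace each of the 21 characters of ossddsddododossddosod in place — os sdd sdd od od sdd od od os od os od os sdd sdd od od os sdd os od — and concatenate.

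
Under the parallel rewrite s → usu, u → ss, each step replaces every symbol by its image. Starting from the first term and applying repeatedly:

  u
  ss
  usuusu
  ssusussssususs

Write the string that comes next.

Rewriting the 14 symbols of ssusussssususs one by one yields usu usu ss usu ss usu usu usu usu ss usu ss usu usu; concatenated:

usuusussusussusuusuusuusussusussusuusu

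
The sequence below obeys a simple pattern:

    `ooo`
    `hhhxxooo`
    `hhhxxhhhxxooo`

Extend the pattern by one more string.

Every step adds hhhxx at the front: s(k+1) = hhhxx·s(k).
One more step from hhhxxhhhxxooo gives the answer.

hhhxxhhhxxhhhxxooo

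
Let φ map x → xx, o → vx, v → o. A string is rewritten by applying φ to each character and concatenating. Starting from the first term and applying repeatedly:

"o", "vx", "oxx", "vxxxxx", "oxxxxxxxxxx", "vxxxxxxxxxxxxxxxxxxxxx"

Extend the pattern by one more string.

Rewriting the 22 symbols of vxxxxxxxxxxxxxxxxxxxxx one by one yields o xx xx xx xx xx xx xx xx xx xx xx xx xx xx xx xx xx xx xx xx xx; concatenated:

oxxxxxxxxxxxxxxxxxxxxxxxxxxxxxxxxxxxxxxxxxx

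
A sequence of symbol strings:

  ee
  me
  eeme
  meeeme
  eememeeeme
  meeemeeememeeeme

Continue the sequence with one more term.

eememeeememeeemeeememeeeme

Each term (from the third on) is the two preceding terms concatenated in order: term 3 = ee·me = eeme.
Continuing: eememeeeme · meeemeeememeeeme gives term 7.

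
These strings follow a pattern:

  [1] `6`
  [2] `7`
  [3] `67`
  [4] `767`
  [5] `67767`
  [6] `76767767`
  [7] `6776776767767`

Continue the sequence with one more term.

767677676776776767767

Each term (from the third on) is the two preceding terms concatenated in order: term 3 = 6·7 = 67.
Continuing: 76767767 · 6776776767767 gives term 8.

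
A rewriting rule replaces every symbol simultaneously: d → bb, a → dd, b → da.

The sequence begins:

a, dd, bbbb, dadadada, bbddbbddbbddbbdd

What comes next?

dadabbbbdadabbbbdadabbbbdadabbbb

φ(bbddbbddbbddbbdd) expands symbol-by-symbol to da da bb bb da da bb bb da da bb bb da da bb bb; joining the 16 pieces gives the next term.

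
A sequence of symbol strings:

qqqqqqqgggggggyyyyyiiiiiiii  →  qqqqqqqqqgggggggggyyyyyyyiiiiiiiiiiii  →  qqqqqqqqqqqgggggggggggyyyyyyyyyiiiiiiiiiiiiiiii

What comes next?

qqqqqqqqqqqqqgggggggggggggyyyyyyyyyyyiiiiiiiiiiiiiiiiiiii

Reading off run lengths: q runs 7, 9, 11; g runs 7, 9, 11; y runs 5, 7, 9; i runs 8, 12, 16 — each is linear in n, where the shown terms are n = 2, 3, 4.
At n = 5 the blocks have lengths 13, 13, 11, 20.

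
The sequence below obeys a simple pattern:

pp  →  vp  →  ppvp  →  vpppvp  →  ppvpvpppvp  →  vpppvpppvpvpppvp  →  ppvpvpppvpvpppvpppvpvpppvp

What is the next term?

From term 3 onward, concatenate the second-to-last term with the last: pp·vp = ppvp, vp·ppvp = vpppvp, …
Continuing: vpppvpppvpvpppvp · ppvpvpppvpvpppvpppvpvpppvp gives term 8.

vpppvpppvpvpppvpppvpvpppvpvpppvpppvpvpppvp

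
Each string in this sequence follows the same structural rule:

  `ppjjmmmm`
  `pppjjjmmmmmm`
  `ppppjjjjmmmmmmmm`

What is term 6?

Term n consists of n p's, followed by n j's, followed by 2n m's, where the shown terms are n = 2, 3, 4.
At n = 7 the blocks have lengths 7, 7, 14.

pppppppjjjjjjjmmmmmmmmmmmmmm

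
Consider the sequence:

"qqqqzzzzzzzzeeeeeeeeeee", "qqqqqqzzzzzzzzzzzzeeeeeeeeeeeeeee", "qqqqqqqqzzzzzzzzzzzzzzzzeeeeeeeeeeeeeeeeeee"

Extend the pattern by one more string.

The n-th term is 2n q's then 4n z's then 4n+3 e's, where the shown terms are n = 2, 3, 4.
Setting n = 5 gives 10, 20, 23 characters in each block.

qqqqqqqqqqzzzzzzzzzzzzzzzzzzzzeeeeeeeeeeeeeeeeeeeeeee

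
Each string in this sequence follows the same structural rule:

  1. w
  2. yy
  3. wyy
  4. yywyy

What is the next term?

wyyyywyy

Each term (from the third on) is the two preceding terms concatenated in order: term 3 = w·yy = wyy.
Continuing: wyy · yywyy gives term 5.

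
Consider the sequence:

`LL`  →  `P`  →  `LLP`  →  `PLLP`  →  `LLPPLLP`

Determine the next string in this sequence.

From term 3 onward, concatenate the second-to-last term with the last: LL·P = LLP, P·LLP = PLLP, …
The next term joins PLLP and LLPPLLP.

PLLPLLPPLLP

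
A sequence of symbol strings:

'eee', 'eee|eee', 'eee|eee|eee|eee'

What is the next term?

Every step duplicates the string with '|' between the halves.
Doubling eee|eee|eee|eee with '|' between the halves:

eee|eee|eee|eee|eee|eee|eee|eee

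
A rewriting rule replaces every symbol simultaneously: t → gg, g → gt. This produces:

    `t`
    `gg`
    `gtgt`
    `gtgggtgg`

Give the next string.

Rewriting each symbol of gtgggtgg: g→gt, t→gg, g→gt, g→gt, g→gt, t→gg, g→gt, g→gt, which concatenates to gt gg gt gt gt gg gt gt.

gtgggtgtgtgggtgt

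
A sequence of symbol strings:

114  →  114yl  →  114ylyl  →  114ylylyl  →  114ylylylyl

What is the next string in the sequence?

114ylylylylyl

The strings grow by a fixed suffix yl each time.
One more step from 114ylylylyl gives the answer.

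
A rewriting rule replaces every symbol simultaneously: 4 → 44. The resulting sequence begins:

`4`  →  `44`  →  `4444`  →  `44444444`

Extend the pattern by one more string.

4444444444444444

Expanding 44444444: 4→44, 4→44, 4→44, 4→44, 4→44, 4→44, 4→44, 4→44. Concatenated: 44 44 44 44 44 44 44 44.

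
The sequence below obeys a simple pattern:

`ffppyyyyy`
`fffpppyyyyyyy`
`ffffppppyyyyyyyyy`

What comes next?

fffffpppppyyyyyyyyyyy

The n-th term is n f's then n p's then 2n+1 y's, where the shown terms are n = 2, 3, 4.
At n = 5 the blocks have lengths 5, 5, 11.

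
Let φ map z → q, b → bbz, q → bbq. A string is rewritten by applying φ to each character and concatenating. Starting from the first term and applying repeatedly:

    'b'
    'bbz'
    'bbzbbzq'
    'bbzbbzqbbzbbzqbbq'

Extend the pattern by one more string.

bbzbbzqbbzbbzqbbqbbzbbzqbbzbbzqbbqbbzbbzbbq

φ(bbzbbzqbbzbbzqbbq) expands symbol-by-symbol to bbz bbz q bbz bbz q bbq bbz bbz q bbz bbz q bbq bbz bbz bbq; joining the 17 pieces gives the next term.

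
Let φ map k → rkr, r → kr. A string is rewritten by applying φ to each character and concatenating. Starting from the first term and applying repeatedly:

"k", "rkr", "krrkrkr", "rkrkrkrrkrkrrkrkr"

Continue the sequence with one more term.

krrkrkrrkrkrrkrkrkrrkrkrrkrkrkrrkrkrrkrkr

Replace each of the 17 characters of rkrkrkrrkrkrrkrkr in place — kr rkr kr rkr kr rkr kr kr rkr kr rkr kr kr rkr kr rkr kr — and concatenate.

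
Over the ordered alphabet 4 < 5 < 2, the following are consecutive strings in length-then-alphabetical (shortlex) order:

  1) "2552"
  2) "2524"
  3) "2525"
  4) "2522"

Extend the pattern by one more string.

Treat 2522 as a base-3 numeral over the given alphabet and add one, carrying through any trailing 2's.

2244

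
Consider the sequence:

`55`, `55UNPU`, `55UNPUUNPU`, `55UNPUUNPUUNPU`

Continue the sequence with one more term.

Each term is the previous one with UNPU appended.
So the next term is 55UNPUUNPUUNPU·UNPU.

55UNPUUNPUUNPUUNPU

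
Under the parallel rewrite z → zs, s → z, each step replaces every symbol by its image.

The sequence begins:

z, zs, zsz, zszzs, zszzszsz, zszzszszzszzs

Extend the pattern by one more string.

Rewriting the 13 symbols of zszzszszzszzs one by one yields zs z zs zs z zs z zs zs z zs zs z; concatenated:

zszzszszzszzszszzszsz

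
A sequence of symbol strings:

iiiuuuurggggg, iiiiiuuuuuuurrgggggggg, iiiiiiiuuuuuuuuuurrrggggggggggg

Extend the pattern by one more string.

iiiiiiiiiuuuuuuuuuuuuurrrrgggggggggggggg

Reading off run lengths: i runs 3, 5, 7; u runs 4, 7, 10; r runs 1, 2, 3; g runs 5, 8, 11 — each is linear in n (n = 1, 2, …).
Setting n = 4 gives 9, 13, 4, 14 characters in each block.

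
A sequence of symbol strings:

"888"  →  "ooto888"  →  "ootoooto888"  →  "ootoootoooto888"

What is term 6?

Each term is the previous one with ooto prepended.
From ootoootoooto888, 2 further steps: ootoootoooto888 → ootoootoootoooto888 → (answer).

ootoootoootoootoooto888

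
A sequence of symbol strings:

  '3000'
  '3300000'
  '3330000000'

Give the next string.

Each string has the form 3^{n} 0^{2n+1} (n = 1, 2, …).
Setting n = 4 gives 4, 9 characters in each block.

3333000000000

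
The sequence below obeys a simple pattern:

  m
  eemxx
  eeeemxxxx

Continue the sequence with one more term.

eeeeeemxxxxxx

s(k+1) = ee·s(k)·xx, so each term gains ee as a prefix and xx as a suffix.
So the next term is ee·eeeemxxxx·xx.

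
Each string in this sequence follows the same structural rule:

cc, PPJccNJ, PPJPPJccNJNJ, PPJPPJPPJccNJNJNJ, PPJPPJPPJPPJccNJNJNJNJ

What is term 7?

s(k+1) = PPJ·s(k)·NJ, so each term gains PPJ as a prefix and NJ as a suffix.
From PPJPPJPPJPPJccNJNJNJNJ, 2 further steps: PPJPPJPPJPPJccNJNJNJNJ → PPJPPJPPJPPJPPJccNJNJNJNJNJ → (answer).

PPJPPJPPJPPJPPJPPJccNJNJNJNJNJNJ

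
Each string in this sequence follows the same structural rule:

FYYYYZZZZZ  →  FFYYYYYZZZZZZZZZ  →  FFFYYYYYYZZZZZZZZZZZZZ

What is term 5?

Term n consists of n F's, followed by n+3 Y's, followed by 4n+1 Z's (n = 1, 2, …).
Setting n = 5 gives 5, 8, 21 characters in each block.

FFFFFYYYYYYYYZZZZZZZZZZZZZZZZZZZZZ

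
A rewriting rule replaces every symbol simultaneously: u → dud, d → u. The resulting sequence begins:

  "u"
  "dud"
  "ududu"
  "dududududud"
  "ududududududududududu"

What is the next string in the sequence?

Rewriting the 21 symbols of ududududududududududu one by one yields dud u dud u dud u dud u dud u dud u dud u dud u dud u dud u dud; concatenated:

dududududududududududududududududududududud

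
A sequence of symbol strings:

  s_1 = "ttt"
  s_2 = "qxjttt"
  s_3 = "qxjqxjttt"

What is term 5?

Every step adds qxj at the front: s(k+1) = qxj·s(k).
From qxjqxjttt, 2 further steps: qxjqxjttt → qxjqxjqxjttt → (answer).

qxjqxjqxjqxjttt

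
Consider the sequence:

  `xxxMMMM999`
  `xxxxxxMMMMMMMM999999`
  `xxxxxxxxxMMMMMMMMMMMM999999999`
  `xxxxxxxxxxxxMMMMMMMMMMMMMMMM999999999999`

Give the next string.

xxxxxxxxxxxxxxxMMMMMMMMMMMMMMMMMMMM999999999999999

Reading off run lengths: x runs 3, 6, 9, 12; M runs 4, 8, 12, 16; 9 runs 3, 6, 9, 12 — each is linear in n (n = 1, 2, …).
For the next term, n = 5, so the run lengths are 15, 20, 15.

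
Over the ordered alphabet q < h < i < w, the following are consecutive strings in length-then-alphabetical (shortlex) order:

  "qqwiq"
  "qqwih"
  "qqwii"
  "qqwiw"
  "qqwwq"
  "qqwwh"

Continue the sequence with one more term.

Find the rightmost character of qqwwh below w, bump it to the next letter, and reset everything to its right to q.

qqwwi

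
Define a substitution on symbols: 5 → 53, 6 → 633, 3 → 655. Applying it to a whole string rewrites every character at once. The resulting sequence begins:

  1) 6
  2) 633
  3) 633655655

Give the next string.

63365565563353536335353

Expanding 633655655: 6→633, 3→655, 3→655, 6→633, 5→53, 5→53, 6→633, 5→53, 5→53. Concatenated: 633 655 655 633 53 53 633 53 53.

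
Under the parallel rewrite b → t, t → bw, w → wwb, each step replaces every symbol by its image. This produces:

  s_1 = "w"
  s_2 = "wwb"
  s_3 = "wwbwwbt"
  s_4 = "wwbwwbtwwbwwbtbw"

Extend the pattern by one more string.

Rewriting the 16 symbols of wwbwwbtwwbwwbtbw one by one yields wwb wwb t wwb wwb t bw wwb wwb t wwb wwb t bw t wwb; concatenated:

wwbwwbtwwbwwbtbwwwbwwbtwwbwwbtbwtwwb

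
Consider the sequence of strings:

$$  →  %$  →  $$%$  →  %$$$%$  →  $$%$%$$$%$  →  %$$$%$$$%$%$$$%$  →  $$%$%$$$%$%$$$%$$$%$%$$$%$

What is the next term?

This is a Fibonacci-style word recurrence s(k) = s(k−2)·s(k−1): e.g. $$·%$ = $$%$.
The next term joins %$$$%$$$%$%$$$%$ and $$%$%$$$%$%$$$%$$$%$%$$$%$.

%$$$%$$$%$%$$$%$$$%$%$$$%$%$$$%$$$%$%$$$%$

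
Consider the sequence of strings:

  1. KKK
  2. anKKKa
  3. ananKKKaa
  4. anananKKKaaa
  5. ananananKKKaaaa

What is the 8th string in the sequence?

anananananananKKKaaaaaaa

s(k+1) = an·s(k)·a, so each term gains an as a prefix and a as a suffix.
From ananananKKKaaaa, 3 further steps: ananananKKKaaaa → anananananKKKaaaaa → ananananananKKKaaaaaa → (answer).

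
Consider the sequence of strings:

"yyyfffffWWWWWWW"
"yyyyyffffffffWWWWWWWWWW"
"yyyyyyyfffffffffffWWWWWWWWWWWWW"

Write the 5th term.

The n-th term is 2n-1 y's then 3n-1 f's then 3n+1 W's, where the shown terms are n = 2, 3, 4.
Setting n = 6 gives 11, 17, 19 characters in each block.

yyyyyyyyyyyfffffffffffffffffWWWWWWWWWWWWWWWWWWW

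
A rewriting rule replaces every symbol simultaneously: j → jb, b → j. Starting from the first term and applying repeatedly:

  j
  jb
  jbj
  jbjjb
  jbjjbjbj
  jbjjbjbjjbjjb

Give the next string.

jbjjbjbjjbjjbjbjjbjbj

Replace each of the 13 characters of jbjjbjbjjbjjb in place — jb j jb jb j jb j jb jb j jb jb j — and concatenate.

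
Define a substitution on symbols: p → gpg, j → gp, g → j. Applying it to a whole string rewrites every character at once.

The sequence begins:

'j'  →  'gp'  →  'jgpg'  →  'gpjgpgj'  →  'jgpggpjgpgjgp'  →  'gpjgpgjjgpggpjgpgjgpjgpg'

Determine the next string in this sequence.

Applying the rule to each of the 24 symbols of gpjgpgjjgpggpjgpgjgpjgpg gives the pieces j gpg gp j gpg j gp gp j gpg j j gpg gp j gpg j gp j gpg gp j gpg j, which concatenate to the answer.

jgpggpjgpgjgpgpjgpgjjgpggpjgpgjgpjgpggpjgpgj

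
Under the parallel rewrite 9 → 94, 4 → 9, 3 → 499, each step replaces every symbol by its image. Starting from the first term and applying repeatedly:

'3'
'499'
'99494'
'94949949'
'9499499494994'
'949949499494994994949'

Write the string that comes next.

Rewriting the 21 symbols of 949949499494994994949 one by one yields 94 9 94 94 9 94 9 94 94 9 94 9 94 94 9 94 94 9 94 9 94; concatenated:

9499494994994949949949499494994994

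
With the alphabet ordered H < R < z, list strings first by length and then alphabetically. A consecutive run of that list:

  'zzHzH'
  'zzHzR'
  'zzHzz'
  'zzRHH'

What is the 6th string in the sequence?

zzRHz

Continuing the enumeration 2 steps past zzRHH: zzRHH → zzRHR → (answer).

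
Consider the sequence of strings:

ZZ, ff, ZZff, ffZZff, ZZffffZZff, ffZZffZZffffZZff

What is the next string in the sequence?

From term 3 onward, concatenate the second-to-last term with the last: ZZ·ff = ZZff, ff·ZZff = ffZZff, …
So term 7 is ZZffffZZff·ffZZffZZffffZZff.

ZZffffZZffffZZffZZffffZZff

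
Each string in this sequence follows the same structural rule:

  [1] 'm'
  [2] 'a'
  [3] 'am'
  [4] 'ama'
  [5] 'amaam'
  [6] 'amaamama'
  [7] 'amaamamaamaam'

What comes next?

From term 3 onward, concatenate the last term with the second-to-last: a·m = am, am·a = ama, …
So term 8 is amaamamaamaam·amaamama.

amaamamaamaamamaamama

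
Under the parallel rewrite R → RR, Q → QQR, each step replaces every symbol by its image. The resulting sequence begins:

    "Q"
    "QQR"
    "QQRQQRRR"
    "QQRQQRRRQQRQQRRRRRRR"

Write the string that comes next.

Rewriting the 20 symbols of QQRQQRRRQQRQQRRRRRRR one by one yields QQR QQR RR QQR QQR RR RR RR QQR QQR RR QQR QQR RR RR RR RR RR RR RR; concatenated:

QQRQQRRRQQRQQRRRRRRRQQRQQRRRQQRQQRRRRRRRRRRRRRRR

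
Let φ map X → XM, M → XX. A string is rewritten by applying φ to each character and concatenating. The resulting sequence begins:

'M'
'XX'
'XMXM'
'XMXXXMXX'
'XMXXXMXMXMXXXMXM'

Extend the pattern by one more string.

XMXXXMXMXMXXXMXXXMXXXMXMXMXXXMXX

Replace each of the 16 characters of XMXXXMXMXMXXXMXM in place — XM XX XM XM XM XX XM XX XM XX XM XM XM XX XM XX — and concatenate.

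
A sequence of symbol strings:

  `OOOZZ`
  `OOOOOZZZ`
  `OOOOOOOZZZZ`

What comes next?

Term n consists of 2n+1 O's, followed by n+1 Z's (n = 1, 2, …).
For the next term, n = 4, so the run lengths are 9, 5.

OOOOOOOOOZZZZZ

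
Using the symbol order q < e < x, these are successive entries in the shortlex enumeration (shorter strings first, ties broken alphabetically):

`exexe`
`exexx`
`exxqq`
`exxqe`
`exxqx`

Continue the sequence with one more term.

Find the rightmost character of exxqx below x, bump it to the next letter, and reset everything to its right to q.

exxeq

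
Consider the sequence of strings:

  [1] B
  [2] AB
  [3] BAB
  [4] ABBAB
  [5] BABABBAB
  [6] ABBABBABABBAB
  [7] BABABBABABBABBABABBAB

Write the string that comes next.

ABBABBABABBABBABABBABABBABBABABBAB

From term 3 onward, concatenate the second-to-last term with the last: B·AB = BAB, AB·BAB = ABBAB, …
The next term joins ABBABBABABBAB and BABABBABABBABBABABBAB.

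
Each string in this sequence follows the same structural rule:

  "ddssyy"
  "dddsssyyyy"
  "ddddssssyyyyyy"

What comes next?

dddddsssssyyyyyyyy

The n-th term is n+1 d's then n+1 s's then 2n y's (n = 1, 2, …).
Setting n = 4 gives 5, 5, 8 characters in each block.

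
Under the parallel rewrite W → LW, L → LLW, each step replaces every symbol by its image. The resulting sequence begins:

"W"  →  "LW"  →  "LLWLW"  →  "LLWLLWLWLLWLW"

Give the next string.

Replace each of the 13 characters of LLWLLWLWLLWLW in place — LLW LLW LW LLW LLW LW LLW LW LLW LLW LW LLW LW — and concatenate.

LLWLLWLWLLWLLWLWLLWLWLLWLLWLWLLWLW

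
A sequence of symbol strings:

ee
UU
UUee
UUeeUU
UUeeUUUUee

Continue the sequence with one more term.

This is a Fibonacci-style word recurrence s(k) = s(k−1)·s(k−2): e.g. UU·ee = UUee.
The next term joins UUeeUUUUee and UUeeUU.

UUeeUUUUeeUUeeUU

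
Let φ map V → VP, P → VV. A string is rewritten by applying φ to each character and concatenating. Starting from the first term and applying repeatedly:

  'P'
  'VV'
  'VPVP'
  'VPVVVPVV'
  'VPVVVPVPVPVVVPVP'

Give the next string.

VPVVVPVPVPVVVPVVVPVVVPVPVPVVVPVV

φ(VPVVVPVPVPVVVPVP) expands symbol-by-symbol to VP VV VP VP VP VV VP VV VP VV VP VP VP VV VP VV; joining the 16 pieces gives the next term.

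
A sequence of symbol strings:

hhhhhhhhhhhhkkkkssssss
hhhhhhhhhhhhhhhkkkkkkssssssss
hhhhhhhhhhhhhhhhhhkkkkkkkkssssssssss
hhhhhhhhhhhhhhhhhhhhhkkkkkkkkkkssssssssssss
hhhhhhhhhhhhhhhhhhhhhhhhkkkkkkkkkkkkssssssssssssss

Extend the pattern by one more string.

hhhhhhhhhhhhhhhhhhhhhhhhhhhkkkkkkkkkkkkkkssssssssssssssss

Term n consists of 3n+3 h's, followed by 2n-2 k's, followed by 2n s's, where the shown terms are n = 3, 4, 5, 6, 7.
Setting n = 8 gives 27, 14, 16 characters in each block.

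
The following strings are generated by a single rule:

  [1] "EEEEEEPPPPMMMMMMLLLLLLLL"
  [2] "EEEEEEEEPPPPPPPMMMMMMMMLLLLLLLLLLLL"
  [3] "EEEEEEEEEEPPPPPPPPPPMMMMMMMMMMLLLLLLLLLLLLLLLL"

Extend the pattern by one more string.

Each string has the form E^{2n+2} P^{3n-2} M^{2n+2} L^{4n}, where the shown terms are n = 2, 3, 4.
At n = 5 the blocks have lengths 12, 13, 12, 20.

EEEEEEEEEEEEPPPPPPPPPPPPPMMMMMMMMMMMMLLLLLLLLLLLLLLLLLLLL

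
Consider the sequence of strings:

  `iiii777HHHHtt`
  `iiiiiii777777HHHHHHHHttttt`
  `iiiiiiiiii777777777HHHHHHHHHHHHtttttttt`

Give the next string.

The n-th term is 3n+1 i's then 3n 7's then 4n H's then 3n-1 t's (n = 1, 2, …).
For the next term, n = 4, so the run lengths are 13, 12, 16, 11.

iiiiiiiiiiiii777777777777HHHHHHHHHHHHHHHHttttttttttt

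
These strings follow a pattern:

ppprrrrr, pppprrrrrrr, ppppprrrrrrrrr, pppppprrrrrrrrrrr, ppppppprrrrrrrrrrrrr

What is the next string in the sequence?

Term n consists of n+1 p's, followed by 2n+1 r's, where the shown terms are n = 2, 3, 4, 5, 6.
At n = 7 the blocks have lengths 8, 15.

pppppppprrrrrrrrrrrrrrr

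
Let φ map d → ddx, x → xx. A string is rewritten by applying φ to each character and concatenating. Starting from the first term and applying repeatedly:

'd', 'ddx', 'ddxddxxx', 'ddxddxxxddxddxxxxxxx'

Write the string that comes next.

ddxddxxxddxddxxxxxxxddxddxxxddxddxxxxxxxxxxxxxxx

φ(ddxddxxxddxddxxxxxxx) expands symbol-by-symbol to ddx ddx xx ddx ddx xx xx xx ddx ddx xx ddx ddx xx xx xx xx xx xx xx; joining the 20 pieces gives the next term.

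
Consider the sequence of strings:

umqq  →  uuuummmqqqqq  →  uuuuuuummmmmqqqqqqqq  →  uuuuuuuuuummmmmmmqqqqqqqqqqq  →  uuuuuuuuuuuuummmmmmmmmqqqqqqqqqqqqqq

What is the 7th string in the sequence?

uuuuuuuuuuuuuuuuuuummmmmmmmmmmmmqqqqqqqqqqqqqqqqqqqq

Each string has the form u^{3n-2} m^{2n-1} q^{3n-1} (n = 1, 2, …).
For term 7, n = 7, so the run lengths are 19, 13, 20.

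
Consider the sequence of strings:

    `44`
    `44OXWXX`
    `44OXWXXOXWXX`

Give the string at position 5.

The strings grow by a fixed suffix OXWXX each time.
From 44OXWXXOXWXX, 2 further steps: 44OXWXXOXWXX → 44OXWXXOXWXXOXWXX → (answer).

44OXWXXOXWXXOXWXXOXWXX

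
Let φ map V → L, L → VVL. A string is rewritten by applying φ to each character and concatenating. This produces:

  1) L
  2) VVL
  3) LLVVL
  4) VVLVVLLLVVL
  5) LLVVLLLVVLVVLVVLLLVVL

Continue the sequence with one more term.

Rewriting the 21 symbols of LLVVLLLVVLVVLVVLLLVVL one by one yields VVL VVL L L VVL VVL VVL L L VVL L L VVL L L VVL VVL VVL L L VVL; concatenated:

VVLVVLLLVVLVVLVVLLLVVLLLVVLLLVVLVVLVVLLLVVL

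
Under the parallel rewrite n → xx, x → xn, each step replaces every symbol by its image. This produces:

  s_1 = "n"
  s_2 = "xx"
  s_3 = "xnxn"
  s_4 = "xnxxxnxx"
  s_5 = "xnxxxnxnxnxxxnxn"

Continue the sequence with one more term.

Applying the rule to each of the 16 symbols of xnxxxnxnxnxxxnxn gives the pieces xn xx xn xn xn xx xn xx xn xx xn xn xn xx xn xx, which concatenate to the answer.

xnxxxnxnxnxxxnxxxnxxxnxnxnxxxnxx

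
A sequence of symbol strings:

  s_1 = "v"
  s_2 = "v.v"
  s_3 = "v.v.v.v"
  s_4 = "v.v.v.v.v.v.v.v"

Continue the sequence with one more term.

v.v.v.v.v.v.v.v.v.v.v.v.v.v.v.v

Each string is two copies of the previous one joined by '.'.
So the next term is two copies of v.v.v.v.v.v.v.v with '.' between the halves.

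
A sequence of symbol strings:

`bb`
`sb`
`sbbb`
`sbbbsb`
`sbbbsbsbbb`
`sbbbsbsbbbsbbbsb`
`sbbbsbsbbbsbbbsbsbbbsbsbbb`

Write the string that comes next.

sbbbsbsbbbsbbbsbsbbbsbsbbbsbbbsbsbbbsbbbsb

This is a Fibonacci-style word recurrence s(k) = s(k−1)·s(k−2): e.g. sb·bb = sbbb.
The next term joins sbbbsbsbbbsbbbsbsbbbsbsbbb and sbbbsbsbbbsbbbsb.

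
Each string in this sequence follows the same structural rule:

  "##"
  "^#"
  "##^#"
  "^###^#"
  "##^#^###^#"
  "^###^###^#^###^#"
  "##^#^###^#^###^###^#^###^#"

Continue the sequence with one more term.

^###^###^#^###^###^#^###^#^###^###^#^###^#

This is a Fibonacci-style word recurrence s(k) = s(k−2)·s(k−1): e.g. ##·^# = ##^#.
The next term joins ^###^###^#^###^# and ##^#^###^#^###^###^#^###^#.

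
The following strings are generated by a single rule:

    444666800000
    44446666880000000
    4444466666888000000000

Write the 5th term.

Each string has the form 4^{n+1} 6^{n+1} 8^{n-1} 0^{2n+1}, where the shown terms are n = 2, 3, 4.
For term 5, n = 6, so the run lengths are 7, 7, 5, 13.

44444446666666888880000000000000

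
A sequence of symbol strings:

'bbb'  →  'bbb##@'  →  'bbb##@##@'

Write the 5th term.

Every step adds ##@ to the end: s(k+1) = s(k)·##@.
From bbb##@##@, 2 further steps: bbb##@##@ → bbb##@##@##@ → (answer).

bbb##@##@##@##@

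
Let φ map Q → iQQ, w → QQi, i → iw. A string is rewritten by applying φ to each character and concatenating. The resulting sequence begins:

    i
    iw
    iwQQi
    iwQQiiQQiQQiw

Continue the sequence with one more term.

iwQQiiQQiQQiwiwiQQiQQiwiQQiQQiwQQi

φ(iwQQiiQQiQQiw) expands symbol-by-symbol to iw QQi iQQ iQQ iw iw iQQ iQQ iw iQQ iQQ iw QQi; joining the 13 pieces gives the next term.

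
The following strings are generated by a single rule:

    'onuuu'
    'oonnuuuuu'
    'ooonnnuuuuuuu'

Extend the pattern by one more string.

oooonnnnuuuuuuuuu

Each string has the form o^{n} n^{n} u^{2n+1} (n = 1, 2, …).
At n = 4 the blocks have lengths 4, 4, 9.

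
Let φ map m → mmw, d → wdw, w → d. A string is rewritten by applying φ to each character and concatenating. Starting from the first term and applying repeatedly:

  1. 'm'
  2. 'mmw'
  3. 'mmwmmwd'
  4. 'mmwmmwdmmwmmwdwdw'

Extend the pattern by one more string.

mmwmmwdmmwmmwdwdwmmwmmwdmmwmmwdwdwdwdwd

Applying the rule to each of the 17 symbols of mmwmmwdmmwmmwdwdw gives the pieces mmw mmw d mmw mmw d wdw mmw mmw d mmw mmw d wdw d wdw d, which concatenate to the answer.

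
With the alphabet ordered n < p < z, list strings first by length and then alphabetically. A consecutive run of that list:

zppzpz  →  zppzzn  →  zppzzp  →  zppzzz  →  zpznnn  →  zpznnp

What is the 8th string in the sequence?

Advancing 2 positions from zpznnp through zpznnp → zpznnz reaches term 8.

zpznpn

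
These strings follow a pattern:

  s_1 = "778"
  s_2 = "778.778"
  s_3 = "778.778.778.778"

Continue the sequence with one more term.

778.778.778.778.778.778.778.778

s(k+1) = s(k)·.·s(k) — each term doubles the last with '.' between the halves.
One more doubling of 778.778.778.778 gives the answer.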